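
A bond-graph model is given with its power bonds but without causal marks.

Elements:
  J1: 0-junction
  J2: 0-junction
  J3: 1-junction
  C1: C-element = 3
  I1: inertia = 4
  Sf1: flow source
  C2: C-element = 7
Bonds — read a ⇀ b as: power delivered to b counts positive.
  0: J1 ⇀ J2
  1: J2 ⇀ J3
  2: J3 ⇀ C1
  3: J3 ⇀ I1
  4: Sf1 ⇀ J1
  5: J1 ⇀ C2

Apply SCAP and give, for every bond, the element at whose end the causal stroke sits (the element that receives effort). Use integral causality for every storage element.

#0 stroke→J2
#1 stroke→J3
#2 stroke→J3
#3 stroke→I1
#4 stroke→Sf1
#5 stroke→J1

β4 |Sf1  (Sf1 (Sf) sets flow on bond)
β2 |J3  (C1: C, integral causality)
β3 |I1  (prefer integral on I1)
β1 |J3  (1-jn J3 has f-setter on 3)
β0 |J2  (J2: last free bond brings effort in)
β5 |J1  (only one effort-in slot at J1)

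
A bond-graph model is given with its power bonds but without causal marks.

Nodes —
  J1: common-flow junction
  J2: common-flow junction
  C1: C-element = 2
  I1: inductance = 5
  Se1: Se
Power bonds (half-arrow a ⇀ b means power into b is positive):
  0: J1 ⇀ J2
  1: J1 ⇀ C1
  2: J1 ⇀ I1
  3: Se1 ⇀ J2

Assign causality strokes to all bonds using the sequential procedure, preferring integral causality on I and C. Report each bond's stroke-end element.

#0 |J1
#1 |J1
#2 |I1
#3 |J2

b3 stroke→J2  (Se1: effort source, stroke at far end)
b0 stroke→J1  (J2 needs exactly one f-in)
b1 stroke→J1  (C1 outputs effort q/C1)
b2 stroke→I1  (J1 needs exactly one f-in)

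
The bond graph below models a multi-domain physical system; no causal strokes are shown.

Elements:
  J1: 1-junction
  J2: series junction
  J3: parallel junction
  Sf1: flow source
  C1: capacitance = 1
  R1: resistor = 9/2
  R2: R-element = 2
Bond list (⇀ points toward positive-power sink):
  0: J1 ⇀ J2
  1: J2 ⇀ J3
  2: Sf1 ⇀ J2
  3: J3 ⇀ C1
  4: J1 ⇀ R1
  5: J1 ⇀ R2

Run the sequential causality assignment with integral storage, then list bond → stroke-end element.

#2 |Sf1  (source Sf1 imposes f)
#0 |J2  (J2 flow already set via bond 2)
#1 |J2  (common-f at J2 fixed by 2)
#3 |J3  (J3 needs exactly one e-in)
#4 |J1  (J1 flow already set via bond 0)
#5 |J1  (J1: bond 0 brought flow, rest push out)

b0 →J2
b1 →J2
b2 →Sf1
b3 →J3
b4 →J1
b5 →J1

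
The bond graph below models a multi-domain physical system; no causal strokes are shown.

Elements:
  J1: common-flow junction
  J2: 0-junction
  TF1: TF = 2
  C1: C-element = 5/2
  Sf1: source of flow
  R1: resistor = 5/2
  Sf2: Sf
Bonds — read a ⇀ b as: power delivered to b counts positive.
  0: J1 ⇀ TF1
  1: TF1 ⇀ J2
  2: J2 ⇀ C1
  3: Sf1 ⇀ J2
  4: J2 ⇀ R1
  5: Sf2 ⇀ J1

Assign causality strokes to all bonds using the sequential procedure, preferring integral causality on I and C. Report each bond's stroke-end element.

bond 3 |Sf1  (Sf1: flow source, stroke at near end)
bond 5 |Sf2  (Sf2 (Sf) sets flow on bond)
bond 0 |J1  (J1: bond 5 brought flow, rest push out)
bond 1 |TF1  (through TF1, causality passes straight; one stroke at TF1)
bond 2 |J2  (C1: C, integral causality)
bond 4 |R1  (J2 effort already set via bond 2)

bond 0 stroke at J1
bond 1 stroke at TF1
bond 2 stroke at J2
bond 3 stroke at Sf1
bond 4 stroke at R1
bond 5 stroke at Sf2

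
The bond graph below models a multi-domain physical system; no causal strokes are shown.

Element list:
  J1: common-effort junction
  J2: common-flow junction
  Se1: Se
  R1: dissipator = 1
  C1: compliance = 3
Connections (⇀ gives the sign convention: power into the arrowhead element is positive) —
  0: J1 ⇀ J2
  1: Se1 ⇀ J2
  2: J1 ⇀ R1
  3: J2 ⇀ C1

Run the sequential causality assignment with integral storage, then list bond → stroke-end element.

β0 →J1
β1 →J2
β2 →R1
β3 →J2

β1 |J2  (Se1: effort source, stroke at far end)
β3 |J2  (prefer integral on C1)
β0 |J1  (J2 needs exactly one f-in)
β2 |R1  (J1 effort already set via bond 0)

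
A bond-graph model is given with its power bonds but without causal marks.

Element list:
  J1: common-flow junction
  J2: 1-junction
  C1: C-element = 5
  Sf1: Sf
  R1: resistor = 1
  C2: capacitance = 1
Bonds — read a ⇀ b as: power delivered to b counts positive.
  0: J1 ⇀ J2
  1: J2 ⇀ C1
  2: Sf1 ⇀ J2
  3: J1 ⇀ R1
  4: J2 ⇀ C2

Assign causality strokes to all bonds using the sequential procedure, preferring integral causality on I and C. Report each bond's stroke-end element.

β2 stroke→Sf1  (Sf1 (Sf) sets flow on bond)
β0 stroke→J2  (J2: bond 2 brought flow, rest push out)
β1 stroke→J2  (J2 flow already set via bond 2)
β4 stroke→J2  (common-f at J2 fixed by 2)
β3 stroke→J1  (common-f at J1 fixed by 0)

β0 |J2
β1 |J2
β2 |Sf1
β3 |J1
β4 |J2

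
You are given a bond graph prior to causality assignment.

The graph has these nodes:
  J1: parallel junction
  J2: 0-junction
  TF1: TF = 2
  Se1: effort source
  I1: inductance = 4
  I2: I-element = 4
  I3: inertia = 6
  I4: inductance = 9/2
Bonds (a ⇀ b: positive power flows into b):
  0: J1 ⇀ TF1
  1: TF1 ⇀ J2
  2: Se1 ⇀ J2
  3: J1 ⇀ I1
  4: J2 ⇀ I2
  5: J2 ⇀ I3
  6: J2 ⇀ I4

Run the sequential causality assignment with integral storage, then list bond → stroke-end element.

b0 stroke→J1
b1 stroke→TF1
b2 stroke→J2
b3 stroke→I1
b4 stroke→I2
b5 stroke→I3
b6 stroke→I4

bond 2 |J2  (Se1 (Se) sets effort on bond)
bond 1 |TF1  (J2: bond 2 brought effort, rest push out)
bond 4 |I2  (common-e at J2 fixed by 2)
bond 5 |I3  (J2 effort already set via bond 2)
bond 6 |I4  (common-e at J2 fixed by 2)
bond 0 |J1  (TF1: transformer flips bond 1)
bond 3 |I1  (0-jn J1 has e-setter on 0)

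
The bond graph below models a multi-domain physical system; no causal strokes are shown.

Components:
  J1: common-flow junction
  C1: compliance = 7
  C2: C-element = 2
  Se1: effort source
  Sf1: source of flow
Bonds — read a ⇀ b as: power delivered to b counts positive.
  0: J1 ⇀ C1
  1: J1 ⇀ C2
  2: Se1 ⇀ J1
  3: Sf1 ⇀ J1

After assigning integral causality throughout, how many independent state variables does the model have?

2  (C1, C2 all integral)

β2 →J1  (Se1: effort source, stroke at far end)
β3 →Sf1  (Sf1: flow source, stroke at near end)
β0 →J1  (1-jn J1 has f-setter on 3)
β1 →J1  (J1 flow already set via bond 3)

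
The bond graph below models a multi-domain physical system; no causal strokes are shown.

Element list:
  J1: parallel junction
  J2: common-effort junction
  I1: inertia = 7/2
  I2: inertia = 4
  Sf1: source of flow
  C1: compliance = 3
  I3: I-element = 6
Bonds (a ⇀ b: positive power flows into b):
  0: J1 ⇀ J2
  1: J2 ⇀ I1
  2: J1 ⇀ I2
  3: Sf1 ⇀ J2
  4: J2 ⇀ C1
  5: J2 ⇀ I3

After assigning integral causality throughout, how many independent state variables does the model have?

4  (C1, I1, I2, I3 all integral)

#3 stroke→Sf1  (Sf1 fixes flow; stroke at Sf1)
#1 stroke→I1  (prefer integral on I1)
#2 stroke→I2  (I2 integral (f out))
#0 stroke→J1  (only one effort-in slot at J1)
#4 stroke→J2  (prefer integral on C1)
#5 stroke→I3  (J2: bond 4 brought effort, rest push out)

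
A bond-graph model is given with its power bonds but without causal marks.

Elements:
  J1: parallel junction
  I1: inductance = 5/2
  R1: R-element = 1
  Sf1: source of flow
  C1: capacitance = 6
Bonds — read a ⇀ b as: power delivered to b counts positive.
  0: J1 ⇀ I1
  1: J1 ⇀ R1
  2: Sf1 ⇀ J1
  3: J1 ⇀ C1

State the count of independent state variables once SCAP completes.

2  (C1, I1 all integral)

bond 2 stroke at Sf1  (Sf1 (Sf) sets flow on bond)
bond 0 stroke at I1  (I1 integral (f out))
bond 3 stroke at J1  (C1: C, integral causality)
bond 1 stroke at R1  (J1: bond 3 brought effort, rest push out)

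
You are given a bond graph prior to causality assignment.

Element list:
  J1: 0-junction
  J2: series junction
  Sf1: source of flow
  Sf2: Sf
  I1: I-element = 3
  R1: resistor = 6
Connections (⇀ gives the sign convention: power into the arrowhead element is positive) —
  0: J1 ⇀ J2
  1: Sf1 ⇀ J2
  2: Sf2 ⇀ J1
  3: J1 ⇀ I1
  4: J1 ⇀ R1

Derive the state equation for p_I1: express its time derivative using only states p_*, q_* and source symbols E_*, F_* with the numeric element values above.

dp_I1/dt = -6*F_Sf1 + 6*F_Sf2 - 2*p_I1

#1 stroke at Sf1  (Sf1 fixes flow; stroke at Sf1)
#2 stroke at Sf2  (Sf2 (Sf) sets flow on bond)
#0 stroke at J2  (J2 flow already set via bond 1)
#3 stroke at I1  (I1: I, integral causality)
#4 stroke at J1  (closing 0-jn rule on J1)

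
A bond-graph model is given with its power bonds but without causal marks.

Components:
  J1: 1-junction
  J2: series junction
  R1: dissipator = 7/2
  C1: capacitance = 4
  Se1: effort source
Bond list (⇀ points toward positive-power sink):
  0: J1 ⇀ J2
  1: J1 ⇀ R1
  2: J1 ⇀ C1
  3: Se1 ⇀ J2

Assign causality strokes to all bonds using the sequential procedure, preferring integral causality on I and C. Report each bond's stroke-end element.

bond 3 stroke at J2  (source Se1 imposes e)
bond 0 stroke at J1  (J2 needs exactly one f-in)
bond 2 stroke at J1  (C1: C, integral causality)
bond 1 stroke at R1  (only one flow-in slot at J1)

bond 0 →J1
bond 1 →R1
bond 2 →J1
bond 3 →J2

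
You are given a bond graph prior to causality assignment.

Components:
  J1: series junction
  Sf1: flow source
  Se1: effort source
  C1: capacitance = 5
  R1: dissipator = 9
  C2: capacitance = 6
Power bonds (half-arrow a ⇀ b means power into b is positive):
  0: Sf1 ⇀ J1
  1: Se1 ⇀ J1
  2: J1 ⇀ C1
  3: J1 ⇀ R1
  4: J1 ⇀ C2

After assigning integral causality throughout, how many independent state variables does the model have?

#0 stroke at Sf1  (Sf1 (Sf) sets flow on bond)
#1 stroke at J1  (source Se1 imposes e)
#2 stroke at J1  (1-jn J1 has f-setter on 0)
#3 stroke at J1  (1-jn J1 has f-setter on 0)
#4 stroke at J1  (common-f at J1 fixed by 0)

2  (C1, C2 all integral)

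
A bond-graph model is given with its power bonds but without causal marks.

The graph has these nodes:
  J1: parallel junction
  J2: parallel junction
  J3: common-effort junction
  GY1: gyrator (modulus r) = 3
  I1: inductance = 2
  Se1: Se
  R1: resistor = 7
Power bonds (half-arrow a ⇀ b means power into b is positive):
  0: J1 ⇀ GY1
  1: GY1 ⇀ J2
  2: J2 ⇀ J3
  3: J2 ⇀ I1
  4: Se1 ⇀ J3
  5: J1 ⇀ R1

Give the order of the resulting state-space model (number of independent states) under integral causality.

β4 |J3  (Se1 (Se) sets effort on bond)
β2 |J2  (J3 effort already set via bond 4)
β1 |GY1  (J2: bond 2 brought effort, rest push out)
β3 |I1  (J2 effort already set via bond 2)
β0 |GY1  (GY GY1: same side as bond 1)
β5 |J1  (J1 needs exactly one e-in)

1  (I1 all integral)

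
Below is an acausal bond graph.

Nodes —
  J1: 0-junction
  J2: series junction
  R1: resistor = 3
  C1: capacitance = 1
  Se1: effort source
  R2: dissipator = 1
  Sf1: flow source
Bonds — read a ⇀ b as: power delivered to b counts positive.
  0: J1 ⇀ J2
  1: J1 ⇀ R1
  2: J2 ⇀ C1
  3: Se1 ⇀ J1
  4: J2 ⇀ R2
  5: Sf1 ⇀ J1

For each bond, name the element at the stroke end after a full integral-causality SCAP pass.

β0 stroke→J2
β1 stroke→R1
β2 stroke→J2
β3 stroke→J1
β4 stroke→R2
β5 stroke→Sf1

#3 |J1  (Se1: effort source, stroke at far end)
#5 |Sf1  (Sf1 (Sf) sets flow on bond)
#0 |J2  (common-e at J1 fixed by 3)
#1 |R1  (J1 effort already set via bond 3)
#2 |J2  (C1 outputs effort q/C1)
#4 |R2  (closing 1-jn rule on J2)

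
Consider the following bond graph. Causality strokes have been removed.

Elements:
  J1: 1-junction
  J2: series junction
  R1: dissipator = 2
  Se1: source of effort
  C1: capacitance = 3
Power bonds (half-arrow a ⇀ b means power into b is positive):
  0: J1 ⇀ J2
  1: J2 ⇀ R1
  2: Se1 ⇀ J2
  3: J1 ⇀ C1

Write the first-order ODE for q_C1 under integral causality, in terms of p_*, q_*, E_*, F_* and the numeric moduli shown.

dq_C1/dt = E_Se1/2 - q_C1/6

b2 |J2  (Se1 (Se) sets effort on bond)
b3 |J1  (C1 integral (e out))
b0 |J2  (J1: last free bond brings flow in)
b1 |R1  (closing 1-jn rule on J2)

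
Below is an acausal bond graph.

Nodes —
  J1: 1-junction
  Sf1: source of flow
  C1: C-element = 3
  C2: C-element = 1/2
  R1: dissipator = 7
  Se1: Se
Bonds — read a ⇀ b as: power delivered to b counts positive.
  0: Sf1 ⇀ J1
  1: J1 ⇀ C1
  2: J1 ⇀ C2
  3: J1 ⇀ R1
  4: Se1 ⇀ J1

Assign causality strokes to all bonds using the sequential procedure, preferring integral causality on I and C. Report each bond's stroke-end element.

b0 stroke at Sf1
b1 stroke at J1
b2 stroke at J1
b3 stroke at J1
b4 stroke at J1

#0 →Sf1  (Sf1: flow source, stroke at near end)
#4 →J1  (Se1 (Se) sets effort on bond)
#1 →J1  (J1: bond 0 brought flow, rest push out)
#2 →J1  (J1: bond 0 brought flow, rest push out)
#3 →J1  (J1: bond 0 brought flow, rest push out)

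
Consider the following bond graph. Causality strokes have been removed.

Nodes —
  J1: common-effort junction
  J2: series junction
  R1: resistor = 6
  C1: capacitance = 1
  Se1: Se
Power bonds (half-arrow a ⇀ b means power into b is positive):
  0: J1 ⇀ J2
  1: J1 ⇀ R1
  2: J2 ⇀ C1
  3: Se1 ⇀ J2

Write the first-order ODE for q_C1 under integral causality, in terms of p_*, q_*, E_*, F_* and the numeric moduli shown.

#3 →J2  (Se1 fixes effort; stroke away)
#2 →J2  (C1: C, integral causality)
#0 →J1  (closing 1-jn rule on J2)
#1 →R1  (common-e at J1 fixed by 0)

dq_C1/dt = E_Se1/6 - q_C1/6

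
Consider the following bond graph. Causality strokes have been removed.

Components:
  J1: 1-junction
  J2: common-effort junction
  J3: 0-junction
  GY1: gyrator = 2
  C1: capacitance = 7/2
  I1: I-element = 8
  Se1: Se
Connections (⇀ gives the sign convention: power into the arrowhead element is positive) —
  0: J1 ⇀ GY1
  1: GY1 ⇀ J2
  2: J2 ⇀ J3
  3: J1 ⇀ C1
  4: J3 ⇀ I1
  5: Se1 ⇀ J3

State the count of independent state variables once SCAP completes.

2  (C1, I1 all integral)

β5 |J3  (Se1 fixes effort; stroke away)
β2 |J2  (J3 effort already set via bond 5)
β4 |I1  (0-jn J3 has e-setter on 5)
β1 |GY1  (J2 effort already set via bond 2)
β0 |GY1  (GY GY1: same side as bond 1)
β3 |J1  (J1 flow already set via bond 0)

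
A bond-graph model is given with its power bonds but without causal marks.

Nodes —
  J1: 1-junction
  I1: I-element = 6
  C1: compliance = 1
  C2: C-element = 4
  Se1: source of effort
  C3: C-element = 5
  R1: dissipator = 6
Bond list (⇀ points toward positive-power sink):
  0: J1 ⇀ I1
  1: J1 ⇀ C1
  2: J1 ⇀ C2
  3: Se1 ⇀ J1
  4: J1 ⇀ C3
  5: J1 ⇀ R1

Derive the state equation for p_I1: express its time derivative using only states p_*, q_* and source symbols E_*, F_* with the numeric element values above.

b3 stroke at J1  (Se1 (Se) sets effort on bond)
b0 stroke at I1  (I1 integral (f out))
b1 stroke at J1  (1-jn J1 has f-setter on 0)
b2 stroke at J1  (J1 flow already set via bond 0)
b4 stroke at J1  (common-f at J1 fixed by 0)
b5 stroke at J1  (J1 flow already set via bond 0)

dp_I1/dt = E_Se1 - p_I1 - q_C1 - q_C2/4 - q_C3/5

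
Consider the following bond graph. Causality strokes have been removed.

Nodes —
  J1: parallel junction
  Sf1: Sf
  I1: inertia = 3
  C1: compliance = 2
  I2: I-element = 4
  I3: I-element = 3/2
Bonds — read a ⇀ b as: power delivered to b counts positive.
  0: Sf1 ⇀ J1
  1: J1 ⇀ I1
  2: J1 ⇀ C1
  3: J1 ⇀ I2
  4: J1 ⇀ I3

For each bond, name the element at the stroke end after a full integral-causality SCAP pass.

β0 stroke at Sf1
β1 stroke at I1
β2 stroke at J1
β3 stroke at I2
β4 stroke at I3

β0 stroke→Sf1  (Sf1: flow source, stroke at near end)
β1 stroke→I1  (I1: I, integral causality)
β2 stroke→J1  (C1 integral (e out))
β3 stroke→I2  (J1: bond 2 brought effort, rest push out)
β4 stroke→I3  (common-e at J1 fixed by 2)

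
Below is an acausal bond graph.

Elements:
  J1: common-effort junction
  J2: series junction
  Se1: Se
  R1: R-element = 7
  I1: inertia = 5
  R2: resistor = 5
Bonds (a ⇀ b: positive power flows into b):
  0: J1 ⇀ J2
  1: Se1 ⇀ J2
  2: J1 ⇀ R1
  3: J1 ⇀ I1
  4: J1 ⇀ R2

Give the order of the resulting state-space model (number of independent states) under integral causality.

bond 1 stroke→J2  (Se1 (Se) sets effort on bond)
bond 0 stroke→J1  (J2 needs exactly one f-in)
bond 2 stroke→R1  (J1 effort already set via bond 0)
bond 3 stroke→I1  (0-jn J1 has e-setter on 0)
bond 4 stroke→R2  (common-e at J1 fixed by 0)

1  (I1 all integral)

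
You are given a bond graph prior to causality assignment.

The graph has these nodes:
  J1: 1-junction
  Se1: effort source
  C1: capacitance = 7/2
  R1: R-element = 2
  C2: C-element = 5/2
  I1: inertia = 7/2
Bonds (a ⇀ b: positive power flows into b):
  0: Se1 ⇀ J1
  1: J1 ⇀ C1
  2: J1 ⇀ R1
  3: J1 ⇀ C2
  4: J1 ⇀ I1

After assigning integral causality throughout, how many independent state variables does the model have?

bond 0 stroke→J1  (Se1 (Se) sets effort on bond)
bond 1 stroke→J1  (C1: C, integral causality)
bond 3 stroke→J1  (C2 integral (e out))
bond 4 stroke→I1  (I1 outputs flow p/I1)
bond 2 stroke→J1  (J1 flow already set via bond 4)

3  (C1, C2, I1 all integral)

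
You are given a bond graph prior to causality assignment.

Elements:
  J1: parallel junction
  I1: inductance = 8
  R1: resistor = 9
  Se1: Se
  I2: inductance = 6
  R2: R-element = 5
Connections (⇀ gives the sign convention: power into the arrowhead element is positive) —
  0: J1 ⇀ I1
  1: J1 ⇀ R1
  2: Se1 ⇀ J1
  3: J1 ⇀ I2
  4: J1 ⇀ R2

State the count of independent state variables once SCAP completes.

2  (I1, I2 all integral)

b2 stroke at J1  (Se1: effort source, stroke at far end)
b0 stroke at I1  (J1 effort already set via bond 2)
b1 stroke at R1  (0-jn J1 has e-setter on 2)
b3 stroke at I2  (common-e at J1 fixed by 2)
b4 stroke at R2  (common-e at J1 fixed by 2)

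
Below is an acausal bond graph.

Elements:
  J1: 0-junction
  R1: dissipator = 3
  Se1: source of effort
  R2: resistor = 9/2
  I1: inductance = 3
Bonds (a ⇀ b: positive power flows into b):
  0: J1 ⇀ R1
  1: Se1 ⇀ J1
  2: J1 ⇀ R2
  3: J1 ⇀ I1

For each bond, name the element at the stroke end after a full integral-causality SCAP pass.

b1 |J1  (Se1: effort source, stroke at far end)
b0 |R1  (common-e at J1 fixed by 1)
b2 |R2  (J1 effort already set via bond 1)
b3 |I1  (J1: bond 1 brought effort, rest push out)

bond 0 |R1
bond 1 |J1
bond 2 |R2
bond 3 |I1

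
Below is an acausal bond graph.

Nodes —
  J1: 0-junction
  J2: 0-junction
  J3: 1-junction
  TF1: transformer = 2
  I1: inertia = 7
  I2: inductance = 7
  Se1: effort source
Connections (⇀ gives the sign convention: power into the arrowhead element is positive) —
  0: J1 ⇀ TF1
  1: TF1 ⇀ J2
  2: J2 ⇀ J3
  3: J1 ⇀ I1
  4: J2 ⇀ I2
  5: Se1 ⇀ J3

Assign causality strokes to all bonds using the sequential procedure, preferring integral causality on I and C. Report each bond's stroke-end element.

bond 0 |J1
bond 1 |TF1
bond 2 |J2
bond 3 |I1
bond 4 |I2
bond 5 |J3

β5 →J3  (Se1 (Se) sets effort on bond)
β2 →J2  (J3 needs exactly one f-in)
β1 →TF1  (common-e at J2 fixed by 2)
β4 →I2  (0-jn J2 has e-setter on 2)
β0 →J1  (TF1 one-in-one-out from 1)
β3 →I1  (0-jn J1 has e-setter on 0)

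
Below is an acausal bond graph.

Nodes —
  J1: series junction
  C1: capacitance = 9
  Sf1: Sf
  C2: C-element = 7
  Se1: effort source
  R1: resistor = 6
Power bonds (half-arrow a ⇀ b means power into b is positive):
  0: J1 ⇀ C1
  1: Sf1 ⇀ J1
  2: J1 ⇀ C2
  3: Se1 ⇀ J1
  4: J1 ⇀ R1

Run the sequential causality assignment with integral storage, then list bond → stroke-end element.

β0 stroke→J1
β1 stroke→Sf1
β2 stroke→J1
β3 stroke→J1
β4 stroke→J1

bond 1 stroke→Sf1  (Sf1: flow source, stroke at near end)
bond 3 stroke→J1  (Se1 fixes effort; stroke away)
bond 0 stroke→J1  (1-jn J1 has f-setter on 1)
bond 2 stroke→J1  (J1: bond 1 brought flow, rest push out)
bond 4 stroke→J1  (1-jn J1 has f-setter on 1)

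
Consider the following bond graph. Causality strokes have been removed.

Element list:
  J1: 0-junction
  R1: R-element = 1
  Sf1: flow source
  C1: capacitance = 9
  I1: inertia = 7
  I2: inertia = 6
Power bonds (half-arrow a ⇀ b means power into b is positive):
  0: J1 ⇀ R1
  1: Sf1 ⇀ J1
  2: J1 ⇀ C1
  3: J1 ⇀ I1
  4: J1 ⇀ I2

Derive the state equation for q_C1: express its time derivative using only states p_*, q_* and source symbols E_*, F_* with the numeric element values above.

dq_C1/dt = F_Sf1 - p_I1/7 - p_I2/6 - q_C1/9

#1 →Sf1  (Sf1 fixes flow; stroke at Sf1)
#2 →J1  (prefer integral on C1)
#0 →R1  (J1: bond 2 brought effort, rest push out)
#3 →I1  (common-e at J1 fixed by 2)
#4 →I2  (J1 effort already set via bond 2)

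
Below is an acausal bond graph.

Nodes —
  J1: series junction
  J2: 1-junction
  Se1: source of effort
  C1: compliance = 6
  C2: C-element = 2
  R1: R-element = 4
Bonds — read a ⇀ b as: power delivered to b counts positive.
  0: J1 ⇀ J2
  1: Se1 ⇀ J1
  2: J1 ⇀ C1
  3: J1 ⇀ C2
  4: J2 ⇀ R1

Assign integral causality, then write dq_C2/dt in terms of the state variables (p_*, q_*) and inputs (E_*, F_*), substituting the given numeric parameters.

dq_C2/dt = E_Se1/4 - q_C1/24 - q_C2/8

β1 stroke→J1  (source Se1 imposes e)
β2 stroke→J1  (C1 integral (e out))
β3 stroke→J1  (C2: C, integral causality)
β0 stroke→J2  (only one flow-in slot at J1)
β4 stroke→R1  (only one flow-in slot at J2)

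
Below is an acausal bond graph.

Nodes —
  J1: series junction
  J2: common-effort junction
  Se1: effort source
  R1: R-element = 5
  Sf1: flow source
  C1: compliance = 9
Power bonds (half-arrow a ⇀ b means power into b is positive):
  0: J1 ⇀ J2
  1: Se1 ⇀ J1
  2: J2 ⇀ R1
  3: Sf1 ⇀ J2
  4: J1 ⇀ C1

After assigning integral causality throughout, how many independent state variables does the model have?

b1 stroke at J1  (Se1: effort source, stroke at far end)
b3 stroke at Sf1  (source Sf1 imposes f)
b4 stroke at J1  (C1: C, integral causality)
b0 stroke at J2  (only one flow-in slot at J1)
b2 stroke at R1  (common-e at J2 fixed by 0)

1  (C1 all integral)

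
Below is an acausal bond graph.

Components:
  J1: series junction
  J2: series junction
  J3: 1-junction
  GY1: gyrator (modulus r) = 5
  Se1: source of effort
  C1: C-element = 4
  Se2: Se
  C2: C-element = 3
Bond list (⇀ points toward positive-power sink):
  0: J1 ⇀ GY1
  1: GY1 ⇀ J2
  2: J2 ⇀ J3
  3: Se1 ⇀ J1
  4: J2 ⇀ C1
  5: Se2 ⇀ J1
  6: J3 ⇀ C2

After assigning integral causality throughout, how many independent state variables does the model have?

2  (C1, C2 all integral)

bond 3 stroke→J1  (Se1 (Se) sets effort on bond)
bond 5 stroke→J1  (Se2 fixes effort; stroke away)
bond 0 stroke→GY1  (closing 1-jn rule on J1)
bond 1 stroke→GY1  (GY GY1: same side as bond 0)
bond 2 stroke→J2  (J2 flow already set via bond 1)
bond 4 stroke→J2  (J2: bond 1 brought flow, rest push out)
bond 6 stroke→J3  (1-jn J3 has f-setter on 2)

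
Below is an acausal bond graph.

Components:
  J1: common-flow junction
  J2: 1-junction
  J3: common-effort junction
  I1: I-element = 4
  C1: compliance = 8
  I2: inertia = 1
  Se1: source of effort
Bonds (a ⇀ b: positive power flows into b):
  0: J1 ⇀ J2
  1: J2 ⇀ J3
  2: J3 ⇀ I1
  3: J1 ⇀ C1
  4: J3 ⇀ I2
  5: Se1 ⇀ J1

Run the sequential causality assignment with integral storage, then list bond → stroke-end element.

β0 |J2
β1 |J3
β2 |I1
β3 |J1
β4 |I2
β5 |J1

b5 stroke at J1  (Se1: effort source, stroke at far end)
b2 stroke at I1  (I1 outputs flow p/I1)
b3 stroke at J1  (C1 integral (e out))
b0 stroke at J2  (closing 1-jn rule on J1)
b1 stroke at J3  (J2 needs exactly one f-in)
b4 stroke at I2  (common-e at J3 fixed by 1)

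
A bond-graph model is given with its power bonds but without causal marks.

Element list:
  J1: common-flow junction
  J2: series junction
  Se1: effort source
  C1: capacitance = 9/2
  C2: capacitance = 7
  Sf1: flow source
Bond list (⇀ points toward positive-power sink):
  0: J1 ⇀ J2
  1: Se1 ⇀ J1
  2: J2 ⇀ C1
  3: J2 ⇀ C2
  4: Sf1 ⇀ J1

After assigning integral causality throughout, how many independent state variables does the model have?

2  (C1, C2 all integral)

β1 stroke→J1  (source Se1 imposes e)
β4 stroke→Sf1  (Sf1 (Sf) sets flow on bond)
β0 stroke→J1  (common-f at J1 fixed by 4)
β2 stroke→J2  (1-jn J2 has f-setter on 0)
β3 stroke→J2  (J2 flow already set via bond 0)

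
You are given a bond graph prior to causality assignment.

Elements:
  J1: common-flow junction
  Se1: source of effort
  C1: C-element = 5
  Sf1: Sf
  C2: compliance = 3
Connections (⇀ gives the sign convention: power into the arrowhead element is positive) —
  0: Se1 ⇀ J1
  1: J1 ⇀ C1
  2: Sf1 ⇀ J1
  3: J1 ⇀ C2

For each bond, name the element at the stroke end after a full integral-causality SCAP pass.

β0 stroke→J1  (Se1: effort source, stroke at far end)
β2 stroke→Sf1  (Sf1 (Sf) sets flow on bond)
β1 stroke→J1  (common-f at J1 fixed by 2)
β3 stroke→J1  (1-jn J1 has f-setter on 2)

#0 stroke→J1
#1 stroke→J1
#2 stroke→Sf1
#3 stroke→J1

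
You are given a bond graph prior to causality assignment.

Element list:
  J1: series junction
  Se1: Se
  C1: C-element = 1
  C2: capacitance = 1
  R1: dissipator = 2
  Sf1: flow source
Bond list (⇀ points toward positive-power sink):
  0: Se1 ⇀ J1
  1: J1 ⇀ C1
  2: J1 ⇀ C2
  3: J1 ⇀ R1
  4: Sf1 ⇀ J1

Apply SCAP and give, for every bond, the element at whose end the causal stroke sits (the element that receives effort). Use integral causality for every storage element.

β0 →J1  (Se1: effort source, stroke at far end)
β4 →Sf1  (Sf1: flow source, stroke at near end)
β1 →J1  (1-jn J1 has f-setter on 4)
β2 →J1  (common-f at J1 fixed by 4)
β3 →J1  (1-jn J1 has f-setter on 4)

b0 stroke→J1
b1 stroke→J1
b2 stroke→J1
b3 stroke→J1
b4 stroke→Sf1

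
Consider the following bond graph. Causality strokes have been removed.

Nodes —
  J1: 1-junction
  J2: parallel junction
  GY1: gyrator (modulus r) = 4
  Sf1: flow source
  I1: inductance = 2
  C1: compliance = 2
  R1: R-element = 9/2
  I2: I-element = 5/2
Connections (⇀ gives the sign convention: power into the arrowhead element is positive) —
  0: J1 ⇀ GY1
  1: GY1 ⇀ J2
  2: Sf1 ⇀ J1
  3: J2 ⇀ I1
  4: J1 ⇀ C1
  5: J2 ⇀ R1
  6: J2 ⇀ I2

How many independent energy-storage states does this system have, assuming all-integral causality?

#2 →Sf1  (Sf1 fixes flow; stroke at Sf1)
#0 →J1  (1-jn J1 has f-setter on 2)
#4 →J1  (J1: bond 2 brought flow, rest push out)
#1 →J2  (GY GY1: same side as bond 0)
#3 →I1  (0-jn J2 has e-setter on 1)
#5 →R1  (common-e at J2 fixed by 1)
#6 →I2  (J2: bond 1 brought effort, rest push out)

3  (C1, I1, I2 all integral)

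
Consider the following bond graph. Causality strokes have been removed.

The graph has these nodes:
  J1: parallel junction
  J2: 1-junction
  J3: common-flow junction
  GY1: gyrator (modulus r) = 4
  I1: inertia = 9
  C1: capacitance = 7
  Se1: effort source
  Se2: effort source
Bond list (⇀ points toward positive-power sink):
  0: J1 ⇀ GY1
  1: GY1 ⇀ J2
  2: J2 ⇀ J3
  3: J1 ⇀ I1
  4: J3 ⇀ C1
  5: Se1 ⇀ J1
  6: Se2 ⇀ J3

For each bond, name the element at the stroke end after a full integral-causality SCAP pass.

bond 0 →GY1
bond 1 →GY1
bond 2 →J2
bond 3 →I1
bond 4 →J3
bond 5 →J1
bond 6 →J3

b5 |J1  (Se1: effort source, stroke at far end)
b6 |J3  (Se2 fixes effort; stroke away)
b0 |GY1  (0-jn J1 has e-setter on 5)
b3 |I1  (J1: bond 5 brought effort, rest push out)
b1 |GY1  (GY1: gyrator matches bond 0)
b2 |J2  (common-f at J2 fixed by 1)
b4 |J3  (J3 flow already set via bond 2)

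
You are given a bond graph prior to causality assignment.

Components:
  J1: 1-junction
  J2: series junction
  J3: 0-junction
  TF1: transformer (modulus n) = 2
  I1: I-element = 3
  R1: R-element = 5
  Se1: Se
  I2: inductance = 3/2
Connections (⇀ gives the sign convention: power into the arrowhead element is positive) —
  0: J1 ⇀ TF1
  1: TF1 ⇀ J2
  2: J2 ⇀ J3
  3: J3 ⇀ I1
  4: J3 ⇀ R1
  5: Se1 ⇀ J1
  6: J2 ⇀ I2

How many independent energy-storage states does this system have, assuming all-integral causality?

#5 stroke→J1  (Se1: effort source, stroke at far end)
#0 stroke→TF1  (closing 1-jn rule on J1)
#1 stroke→J2  (TF1 one-in-one-out from 0)
#3 stroke→I1  (I1 integral (f out))
#6 stroke→I2  (I2 integral (f out))
#2 stroke→J2  (1-jn J2 has f-setter on 6)
#4 stroke→J3  (closing 0-jn rule on J3)

2  (I1, I2 all integral)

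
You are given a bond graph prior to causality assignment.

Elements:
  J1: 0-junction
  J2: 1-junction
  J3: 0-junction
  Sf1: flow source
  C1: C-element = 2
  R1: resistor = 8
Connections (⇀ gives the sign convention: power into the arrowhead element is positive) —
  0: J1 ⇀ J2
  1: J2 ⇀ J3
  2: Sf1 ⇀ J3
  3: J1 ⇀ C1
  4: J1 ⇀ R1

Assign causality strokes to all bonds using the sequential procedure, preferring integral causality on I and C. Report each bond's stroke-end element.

b2 stroke at Sf1  (Sf1 (Sf) sets flow on bond)
b1 stroke at J3  (closing 0-jn rule on J3)
b0 stroke at J2  (J2 flow already set via bond 1)
b3 stroke at J1  (C1 integral (e out))
b4 stroke at R1  (J1: bond 3 brought effort, rest push out)

bond 0 stroke→J2
bond 1 stroke→J3
bond 2 stroke→Sf1
bond 3 stroke→J1
bond 4 stroke→R1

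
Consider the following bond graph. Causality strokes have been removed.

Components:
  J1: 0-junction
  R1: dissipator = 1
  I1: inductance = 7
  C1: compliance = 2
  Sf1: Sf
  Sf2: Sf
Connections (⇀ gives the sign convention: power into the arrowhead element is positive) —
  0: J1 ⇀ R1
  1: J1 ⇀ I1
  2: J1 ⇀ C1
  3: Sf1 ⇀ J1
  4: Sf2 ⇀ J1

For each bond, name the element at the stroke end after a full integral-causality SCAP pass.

#3 stroke→Sf1  (Sf1 (Sf) sets flow on bond)
#4 stroke→Sf2  (Sf2 (Sf) sets flow on bond)
#1 stroke→I1  (I1 outputs flow p/I1)
#2 stroke→J1  (C1: C, integral causality)
#0 stroke→R1  (0-jn J1 has e-setter on 2)

bond 0 stroke at R1
bond 1 stroke at I1
bond 2 stroke at J1
bond 3 stroke at Sf1
bond 4 stroke at Sf2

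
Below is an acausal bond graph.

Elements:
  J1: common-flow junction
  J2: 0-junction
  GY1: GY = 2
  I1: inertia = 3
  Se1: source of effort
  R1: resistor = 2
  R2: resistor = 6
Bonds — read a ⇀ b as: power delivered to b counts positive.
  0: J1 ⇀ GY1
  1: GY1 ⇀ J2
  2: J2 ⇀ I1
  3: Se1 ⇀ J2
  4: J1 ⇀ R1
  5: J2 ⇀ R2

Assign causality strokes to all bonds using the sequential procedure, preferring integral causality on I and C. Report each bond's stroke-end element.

β3 stroke at J2  (Se1 fixes effort; stroke away)
β1 stroke at GY1  (J2 effort already set via bond 3)
β2 stroke at I1  (0-jn J2 has e-setter on 3)
β5 stroke at R2  (J2: bond 3 brought effort, rest push out)
β0 stroke at GY1  (GY GY1: same side as bond 1)
β4 stroke at J1  (J1: bond 0 brought flow, rest push out)

β0 stroke at GY1
β1 stroke at GY1
β2 stroke at I1
β3 stroke at J2
β4 stroke at J1
β5 stroke at R2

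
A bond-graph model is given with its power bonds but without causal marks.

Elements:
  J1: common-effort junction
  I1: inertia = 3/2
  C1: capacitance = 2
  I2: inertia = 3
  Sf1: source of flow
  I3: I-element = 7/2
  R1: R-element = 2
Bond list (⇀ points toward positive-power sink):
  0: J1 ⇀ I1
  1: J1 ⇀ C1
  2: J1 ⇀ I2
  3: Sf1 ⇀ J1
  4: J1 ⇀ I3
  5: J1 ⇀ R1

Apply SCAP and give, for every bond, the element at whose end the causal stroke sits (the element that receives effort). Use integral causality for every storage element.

β0 |I1
β1 |J1
β2 |I2
β3 |Sf1
β4 |I3
β5 |R1

#3 stroke at Sf1  (Sf1: flow source, stroke at near end)
#0 stroke at I1  (I1: I, integral causality)
#1 stroke at J1  (C1 outputs effort q/C1)
#2 stroke at I2  (common-e at J1 fixed by 1)
#4 stroke at I3  (0-jn J1 has e-setter on 1)
#5 stroke at R1  (J1: bond 1 brought effort, rest push out)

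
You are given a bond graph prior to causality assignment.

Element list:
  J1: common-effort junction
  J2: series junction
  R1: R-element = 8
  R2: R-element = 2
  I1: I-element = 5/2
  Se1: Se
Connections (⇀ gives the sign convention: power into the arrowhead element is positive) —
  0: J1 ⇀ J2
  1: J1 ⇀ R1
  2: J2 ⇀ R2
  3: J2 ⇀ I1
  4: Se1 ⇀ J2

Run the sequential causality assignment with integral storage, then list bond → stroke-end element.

β4 →J2  (Se1: effort source, stroke at far end)
β3 →I1  (I1 integral (f out))
β0 →J2  (1-jn J2 has f-setter on 3)
β2 →J2  (common-f at J2 fixed by 3)
β1 →J1  (J1 needs exactly one e-in)

β0 |J2
β1 |J1
β2 |J2
β3 |I1
β4 |J2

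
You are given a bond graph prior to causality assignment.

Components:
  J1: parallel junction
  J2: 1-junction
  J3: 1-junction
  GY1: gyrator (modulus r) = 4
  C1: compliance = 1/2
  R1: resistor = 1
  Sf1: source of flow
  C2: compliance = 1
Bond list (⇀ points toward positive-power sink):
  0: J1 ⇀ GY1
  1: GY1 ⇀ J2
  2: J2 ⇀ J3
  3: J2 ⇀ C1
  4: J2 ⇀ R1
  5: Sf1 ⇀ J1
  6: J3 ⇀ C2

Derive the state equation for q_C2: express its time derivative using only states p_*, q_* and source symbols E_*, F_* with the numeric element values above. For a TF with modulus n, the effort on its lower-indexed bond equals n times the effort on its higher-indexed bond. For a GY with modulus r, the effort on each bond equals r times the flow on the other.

b5 |Sf1  (Sf1 fixes flow; stroke at Sf1)
b0 |J1  (only one effort-in slot at J1)
b1 |J2  (GY1: gyrator matches bond 0)
b3 |J2  (C1: C, integral causality)
b6 |J3  (C2 integral (e out))
b2 |J2  (only one flow-in slot at J3)
b4 |R1  (J2: last free bond brings flow in)

dq_C2/dt = 4*F_Sf1 - 2*q_C1 - q_C2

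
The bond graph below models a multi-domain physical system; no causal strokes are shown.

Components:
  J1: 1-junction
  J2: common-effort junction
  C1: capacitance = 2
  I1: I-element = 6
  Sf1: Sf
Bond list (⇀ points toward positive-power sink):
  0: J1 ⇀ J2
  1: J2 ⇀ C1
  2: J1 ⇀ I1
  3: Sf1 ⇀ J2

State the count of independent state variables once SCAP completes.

b3 stroke at Sf1  (Sf1: flow source, stroke at near end)
b1 stroke at J2  (C1: C, integral causality)
b0 stroke at J1  (J2: bond 1 brought effort, rest push out)
b2 stroke at I1  (J1: last free bond brings flow in)

2  (C1, I1 all integral)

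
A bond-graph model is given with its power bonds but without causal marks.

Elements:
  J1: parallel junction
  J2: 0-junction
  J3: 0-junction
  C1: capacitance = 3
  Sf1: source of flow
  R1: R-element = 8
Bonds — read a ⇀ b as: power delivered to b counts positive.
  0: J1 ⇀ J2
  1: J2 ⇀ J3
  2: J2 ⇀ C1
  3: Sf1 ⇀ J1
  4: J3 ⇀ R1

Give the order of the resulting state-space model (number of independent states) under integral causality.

b3 stroke→Sf1  (source Sf1 imposes f)
b0 stroke→J1  (J1 needs exactly one e-in)
b2 stroke→J2  (C1: C, integral causality)
b1 stroke→J3  (J2 effort already set via bond 2)
b4 stroke→R1  (common-e at J3 fixed by 1)

1  (C1 all integral)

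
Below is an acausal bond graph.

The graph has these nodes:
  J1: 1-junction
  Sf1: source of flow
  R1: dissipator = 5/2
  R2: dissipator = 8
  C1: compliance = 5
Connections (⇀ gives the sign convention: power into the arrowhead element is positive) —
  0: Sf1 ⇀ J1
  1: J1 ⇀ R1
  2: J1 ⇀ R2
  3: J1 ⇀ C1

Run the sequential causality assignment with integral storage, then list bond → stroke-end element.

bond 0 stroke→Sf1
bond 1 stroke→J1
bond 2 stroke→J1
bond 3 stroke→J1

b0 stroke at Sf1  (source Sf1 imposes f)
b1 stroke at J1  (1-jn J1 has f-setter on 0)
b2 stroke at J1  (J1 flow already set via bond 0)
b3 stroke at J1  (common-f at J1 fixed by 0)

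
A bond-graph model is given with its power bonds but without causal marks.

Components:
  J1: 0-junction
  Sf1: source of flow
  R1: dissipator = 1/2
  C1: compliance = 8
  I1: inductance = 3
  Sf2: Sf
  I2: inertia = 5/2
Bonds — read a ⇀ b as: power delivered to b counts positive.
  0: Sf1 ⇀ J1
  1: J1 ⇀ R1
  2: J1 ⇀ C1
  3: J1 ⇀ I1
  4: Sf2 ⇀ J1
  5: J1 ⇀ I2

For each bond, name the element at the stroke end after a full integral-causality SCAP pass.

b0 stroke→Sf1
b1 stroke→R1
b2 stroke→J1
b3 stroke→I1
b4 stroke→Sf2
b5 stroke→I2

β0 |Sf1  (Sf1 fixes flow; stroke at Sf1)
β4 |Sf2  (Sf2: flow source, stroke at near end)
β2 |J1  (C1 integral (e out))
β1 |R1  (common-e at J1 fixed by 2)
β3 |I1  (J1 effort already set via bond 2)
β5 |I2  (J1: bond 2 brought effort, rest push out)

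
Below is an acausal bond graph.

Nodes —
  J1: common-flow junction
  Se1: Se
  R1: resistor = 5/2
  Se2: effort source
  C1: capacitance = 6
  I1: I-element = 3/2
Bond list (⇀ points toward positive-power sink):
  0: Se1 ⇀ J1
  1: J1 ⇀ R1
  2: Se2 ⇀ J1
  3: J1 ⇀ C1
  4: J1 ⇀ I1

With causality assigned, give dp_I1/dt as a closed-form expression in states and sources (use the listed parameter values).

dp_I1/dt = E_Se1 + E_Se2 - 5*p_I1/3 - q_C1/6

β0 stroke→J1  (Se1 fixes effort; stroke away)
β2 stroke→J1  (source Se2 imposes e)
β3 stroke→J1  (C1 outputs effort q/C1)
β4 stroke→I1  (I1 outputs flow p/I1)
β1 stroke→J1  (J1 flow already set via bond 4)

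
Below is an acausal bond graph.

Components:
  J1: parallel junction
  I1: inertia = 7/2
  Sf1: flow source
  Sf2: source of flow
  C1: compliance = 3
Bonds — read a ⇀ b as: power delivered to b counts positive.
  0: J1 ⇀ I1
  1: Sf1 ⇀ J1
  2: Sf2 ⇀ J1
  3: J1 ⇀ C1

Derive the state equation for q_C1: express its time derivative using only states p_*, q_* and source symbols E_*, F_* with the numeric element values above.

bond 1 stroke→Sf1  (Sf1: flow source, stroke at near end)
bond 2 stroke→Sf2  (Sf2: flow source, stroke at near end)
bond 0 stroke→I1  (prefer integral on I1)
bond 3 stroke→J1  (J1 needs exactly one e-in)

dq_C1/dt = F_Sf1 + F_Sf2 - 2*p_I1/7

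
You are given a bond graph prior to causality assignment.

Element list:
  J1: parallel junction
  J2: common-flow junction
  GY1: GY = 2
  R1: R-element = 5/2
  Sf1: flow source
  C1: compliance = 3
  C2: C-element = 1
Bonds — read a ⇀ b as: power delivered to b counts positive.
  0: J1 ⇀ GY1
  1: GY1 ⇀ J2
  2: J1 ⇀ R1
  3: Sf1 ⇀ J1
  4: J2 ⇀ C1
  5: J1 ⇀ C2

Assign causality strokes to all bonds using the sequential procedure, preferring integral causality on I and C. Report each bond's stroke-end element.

b0 →GY1
b1 →GY1
b2 →R1
b3 →Sf1
b4 →J2
b5 →J1

b3 |Sf1  (Sf1 fixes flow; stroke at Sf1)
b4 |J2  (C1 outputs effort q/C1)
b1 |GY1  (only one flow-in slot at J2)
b0 |GY1  (through GY1, causality inverts; strokes same side of GY1)
b5 |J1  (prefer integral on C2)
b2 |R1  (J1 effort already set via bond 5)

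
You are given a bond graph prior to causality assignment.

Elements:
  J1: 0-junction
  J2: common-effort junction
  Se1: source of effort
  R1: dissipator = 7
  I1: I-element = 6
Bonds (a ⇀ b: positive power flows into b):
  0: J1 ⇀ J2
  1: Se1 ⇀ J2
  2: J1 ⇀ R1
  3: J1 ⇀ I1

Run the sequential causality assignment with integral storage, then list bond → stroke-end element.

β0 |J1
β1 |J2
β2 |R1
β3 |I1

bond 1 →J2  (Se1 (Se) sets effort on bond)
bond 0 →J1  (J2 effort already set via bond 1)
bond 2 →R1  (common-e at J1 fixed by 0)
bond 3 →I1  (common-e at J1 fixed by 0)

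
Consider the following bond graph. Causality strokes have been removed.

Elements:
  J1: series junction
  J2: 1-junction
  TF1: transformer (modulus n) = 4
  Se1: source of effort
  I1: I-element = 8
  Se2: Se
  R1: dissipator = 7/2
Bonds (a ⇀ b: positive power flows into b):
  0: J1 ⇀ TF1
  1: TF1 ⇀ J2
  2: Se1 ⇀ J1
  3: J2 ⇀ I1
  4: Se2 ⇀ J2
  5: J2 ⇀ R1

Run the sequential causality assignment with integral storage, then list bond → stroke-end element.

b0 |TF1
b1 |J2
b2 |J1
b3 |I1
b4 |J2
b5 |J2

#2 |J1  (Se1 fixes effort; stroke away)
#4 |J2  (Se2 (Se) sets effort on bond)
#0 |TF1  (J1 needs exactly one f-in)
#1 |J2  (TF1: transformer flips bond 0)
#3 |I1  (I1 integral (f out))
#5 |J2  (J2 flow already set via bond 3)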